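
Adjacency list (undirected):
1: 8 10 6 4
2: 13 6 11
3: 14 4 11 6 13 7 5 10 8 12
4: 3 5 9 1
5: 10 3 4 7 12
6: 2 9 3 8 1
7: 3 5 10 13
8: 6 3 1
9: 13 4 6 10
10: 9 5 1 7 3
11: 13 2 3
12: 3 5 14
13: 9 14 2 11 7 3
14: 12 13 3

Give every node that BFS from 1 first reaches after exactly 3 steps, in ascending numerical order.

Level 0: 1
Level 1: 4, 6, 8, 10
Level 2: 2, 3, 5, 7, 9
Level 3: 11, 12, 13, 14

11, 12, 13, 14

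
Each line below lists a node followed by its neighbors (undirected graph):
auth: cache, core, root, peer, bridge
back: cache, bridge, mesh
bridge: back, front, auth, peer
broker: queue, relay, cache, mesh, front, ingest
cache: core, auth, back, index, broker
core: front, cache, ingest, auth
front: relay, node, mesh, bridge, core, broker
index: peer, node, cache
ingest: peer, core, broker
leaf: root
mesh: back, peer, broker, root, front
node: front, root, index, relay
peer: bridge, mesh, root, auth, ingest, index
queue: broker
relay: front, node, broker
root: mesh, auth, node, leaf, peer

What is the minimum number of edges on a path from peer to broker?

2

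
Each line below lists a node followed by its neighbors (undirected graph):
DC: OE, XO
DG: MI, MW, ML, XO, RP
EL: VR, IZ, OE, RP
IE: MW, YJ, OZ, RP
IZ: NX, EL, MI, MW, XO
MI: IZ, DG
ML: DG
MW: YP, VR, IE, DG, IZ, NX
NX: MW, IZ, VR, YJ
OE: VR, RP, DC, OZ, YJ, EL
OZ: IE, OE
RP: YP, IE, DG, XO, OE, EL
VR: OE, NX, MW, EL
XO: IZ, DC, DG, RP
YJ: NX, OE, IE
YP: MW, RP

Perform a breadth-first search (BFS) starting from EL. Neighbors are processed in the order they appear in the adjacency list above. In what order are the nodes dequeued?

EL, VR, IZ, OE, RP, NX, MW, MI, XO, DC, OZ, YJ, YP, IE, DG, ML

Visit EL; enqueue VR, IZ, OE, RP → queue [VR, IZ, OE, RP]
Visit VR; enqueue NX, MW → queue [IZ, OE, RP, NX, MW]
Visit IZ; enqueue MI, XO → queue [OE, RP, NX, MW, MI, XO]
Visit OE; enqueue DC, OZ, YJ → queue [RP, NX, MW, MI, XO, DC, OZ, YJ]
Visit RP; enqueue YP, IE, DG → queue [NX, MW, MI, XO, DC, OZ, YJ, YP, IE, DG]
Visit NX → queue [MW, MI, XO, DC, OZ, YJ, YP, IE, DG]
Visit MW → queue [MI, XO, DC, OZ, YJ, YP, IE, DG]
Visit MI → queue [XO, DC, OZ, YJ, YP, IE, DG]
Visit XO → queue [DC, OZ, YJ, YP, IE, DG]
Visit DC → queue [OZ, YJ, YP, IE, DG]
Visit OZ → queue [YJ, YP, IE, DG]
Visit YJ → queue [YP, IE, DG]
Visit YP → queue [IE, DG]
Visit IE → queue [DG]
Visit DG; enqueue ML → queue [ML]
Visit ML → queue []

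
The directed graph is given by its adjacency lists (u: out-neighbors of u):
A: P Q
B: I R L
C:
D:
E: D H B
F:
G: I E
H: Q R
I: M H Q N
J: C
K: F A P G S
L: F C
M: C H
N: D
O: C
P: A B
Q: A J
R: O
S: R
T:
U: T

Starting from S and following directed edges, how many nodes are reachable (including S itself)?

4

BFS from S visits: S, R, O, C
Reachable nodes: 4 of 21 total.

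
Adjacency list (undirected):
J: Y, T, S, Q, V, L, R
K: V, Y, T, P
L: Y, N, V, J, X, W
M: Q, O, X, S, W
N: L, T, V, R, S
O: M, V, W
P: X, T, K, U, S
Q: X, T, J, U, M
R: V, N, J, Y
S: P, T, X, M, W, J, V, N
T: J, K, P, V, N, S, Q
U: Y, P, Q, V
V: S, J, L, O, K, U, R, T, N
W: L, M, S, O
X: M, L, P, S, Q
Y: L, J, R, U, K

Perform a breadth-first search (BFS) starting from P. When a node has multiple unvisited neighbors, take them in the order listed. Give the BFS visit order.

Visit P; enqueue X, T, K, U, S → queue [X, T, K, U, S]
Visit X; enqueue M, L, Q → queue [T, K, U, S, M, L, Q]
Visit T; enqueue J, V, N → queue [K, U, S, M, L, Q, J, V, N]
Visit K; enqueue Y → queue [U, S, M, L, Q, J, V, N, Y]
Visit U → queue [S, M, L, Q, J, V, N, Y]
Visit S; enqueue W → queue [M, L, Q, J, V, N, Y, W]
Visit M; enqueue O → queue [L, Q, J, V, N, Y, W, O]
Visit L → queue [Q, J, V, N, Y, W, O]
Visit Q → queue [J, V, N, Y, W, O]
Visit J; enqueue R → queue [V, N, Y, W, O, R]
Visit V → queue [N, Y, W, O, R]
Visit N → queue [Y, W, O, R]
Visit Y → queue [W, O, R]
Visit W → queue [O, R]
Visit O → queue [R]
Visit R → queue []

P, X, T, K, U, S, M, L, Q, J, V, N, Y, W, O, R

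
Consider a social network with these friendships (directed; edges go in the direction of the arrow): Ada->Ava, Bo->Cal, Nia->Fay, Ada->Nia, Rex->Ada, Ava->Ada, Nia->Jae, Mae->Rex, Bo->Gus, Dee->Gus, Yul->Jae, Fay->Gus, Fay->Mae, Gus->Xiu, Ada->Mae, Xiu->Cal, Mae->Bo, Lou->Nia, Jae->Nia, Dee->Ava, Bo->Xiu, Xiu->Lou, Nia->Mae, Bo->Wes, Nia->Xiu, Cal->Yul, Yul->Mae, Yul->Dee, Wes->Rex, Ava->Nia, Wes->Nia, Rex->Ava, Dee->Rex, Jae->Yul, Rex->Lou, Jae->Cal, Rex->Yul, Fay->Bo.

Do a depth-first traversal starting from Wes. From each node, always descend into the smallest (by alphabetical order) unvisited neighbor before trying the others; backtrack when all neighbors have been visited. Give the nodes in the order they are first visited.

Visit Wes
Wes → Nia
Nia → Fay
Fay → Bo
Bo → Cal
Cal → Yul
Yul → Dee
Dee → Ava
Ava → Ada
Ada → Mae
Mae → Rex
Rex → Lou
Dee → Gus
Gus → Xiu
Yul → Jae

Wes Nia Fay Bo Cal Yul Dee Ava Ada Mae Rex Lou Gus Xiu Jae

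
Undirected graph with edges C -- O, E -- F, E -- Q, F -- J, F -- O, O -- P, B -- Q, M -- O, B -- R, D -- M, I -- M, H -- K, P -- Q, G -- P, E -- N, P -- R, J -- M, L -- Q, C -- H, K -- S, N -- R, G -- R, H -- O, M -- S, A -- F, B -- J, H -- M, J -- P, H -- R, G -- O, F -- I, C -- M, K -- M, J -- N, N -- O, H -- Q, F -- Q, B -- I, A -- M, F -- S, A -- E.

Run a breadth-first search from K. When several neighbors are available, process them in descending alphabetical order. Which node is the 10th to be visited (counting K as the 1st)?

Visit K; enqueue S, M, H → queue [S, M, H]
Visit S; enqueue F → queue [M, H, F]
Visit M; enqueue O, J, I, D, C, A → queue [H, F, O, J, I, D, C, A]
Visit H; enqueue R, Q → queue [F, O, J, I, D, C, A, R, Q]
Visit F; enqueue E → queue [O, J, I, D, C, A, R, Q, E]
Visit O; enqueue P, N, G → queue [J, I, D, C, A, R, Q, E, P, N, G]
Visit J; enqueue B → queue [I, D, C, A, R, Q, E, P, N, G, B]
Visit I → queue [D, C, A, R, Q, E, P, N, G, B]
Visit D → queue [C, A, R, Q, E, P, N, G, B]
Visit C → queue [A, R, Q, E, P, N, G, B]
Visit A → queue [R, Q, E, P, N, G, B]
Visit R → queue [Q, E, P, N, G, B]
Visit Q; enqueue L → queue [E, P, N, G, B, L]
Visit E → queue [P, N, G, B, L]
Visit P → queue [N, G, B, L]
Visit N → queue [G, B, L]
Visit G → queue [B, L]
Visit B → queue [L]
Visit L → queue []

Visit order: K, S, M, H, F, O, J, I, D, C, A, R, Q, E, P, N, G, B, L

C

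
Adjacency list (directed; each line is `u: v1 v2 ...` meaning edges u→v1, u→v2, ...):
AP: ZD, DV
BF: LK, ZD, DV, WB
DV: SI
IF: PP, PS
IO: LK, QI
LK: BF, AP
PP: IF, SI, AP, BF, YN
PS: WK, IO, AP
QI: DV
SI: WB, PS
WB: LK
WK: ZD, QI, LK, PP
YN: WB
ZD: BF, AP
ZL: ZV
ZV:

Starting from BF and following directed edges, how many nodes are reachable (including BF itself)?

BFS from BF visits: BF, LK, ZD, DV, WB, AP, SI, PS, WK, IO, QI, PP, IF, YN
Reachable nodes: 14 of 16 total.

14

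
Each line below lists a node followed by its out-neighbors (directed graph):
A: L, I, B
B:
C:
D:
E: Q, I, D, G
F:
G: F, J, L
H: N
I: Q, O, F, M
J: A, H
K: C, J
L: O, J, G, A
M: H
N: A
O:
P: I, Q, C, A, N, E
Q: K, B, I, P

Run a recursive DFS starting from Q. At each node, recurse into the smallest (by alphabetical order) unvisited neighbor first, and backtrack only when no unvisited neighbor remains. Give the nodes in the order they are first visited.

Q -> B -> I -> F -> M -> H -> N -> A -> L -> G -> J -> O -> K -> C -> P -> E -> D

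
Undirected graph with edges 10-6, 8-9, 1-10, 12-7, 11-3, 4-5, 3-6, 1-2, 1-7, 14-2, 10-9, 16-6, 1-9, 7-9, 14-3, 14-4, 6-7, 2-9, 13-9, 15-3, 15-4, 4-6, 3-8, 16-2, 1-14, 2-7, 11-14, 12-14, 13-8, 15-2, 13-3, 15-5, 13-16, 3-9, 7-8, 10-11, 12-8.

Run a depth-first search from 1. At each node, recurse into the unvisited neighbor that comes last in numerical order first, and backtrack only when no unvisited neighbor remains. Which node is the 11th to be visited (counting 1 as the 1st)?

Visit 1
1 → 14
14 → 12
12 → 8
8 → 13
13 → 16
16 → 6
6 → 10
10 → 11
11 → 3
3 → 15
15 → 5
5 → 4
15 → 2
2 → 9
9 → 7

Visit order: 1, 14, 12, 8, 13, 16, 6, 10, 11, 3, 15, 5, 4, 2, 9, 7

15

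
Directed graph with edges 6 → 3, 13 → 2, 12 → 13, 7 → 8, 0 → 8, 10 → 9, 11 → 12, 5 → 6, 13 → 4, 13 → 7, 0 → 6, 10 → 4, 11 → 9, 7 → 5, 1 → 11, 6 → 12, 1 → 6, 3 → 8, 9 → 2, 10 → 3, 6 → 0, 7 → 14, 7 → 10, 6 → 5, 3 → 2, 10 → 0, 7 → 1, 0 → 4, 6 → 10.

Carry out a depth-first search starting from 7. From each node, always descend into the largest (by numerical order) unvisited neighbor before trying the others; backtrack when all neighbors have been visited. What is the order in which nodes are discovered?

7 14 10 9 2 4 3 8 0 6 12 13 5 1 11

Visit 7
7 → 14
7 → 10
10 → 9
9 → 2
10 → 4
10 → 3
3 → 8
10 → 0
0 → 6
6 → 12
12 → 13
6 → 5
7 → 1
1 → 11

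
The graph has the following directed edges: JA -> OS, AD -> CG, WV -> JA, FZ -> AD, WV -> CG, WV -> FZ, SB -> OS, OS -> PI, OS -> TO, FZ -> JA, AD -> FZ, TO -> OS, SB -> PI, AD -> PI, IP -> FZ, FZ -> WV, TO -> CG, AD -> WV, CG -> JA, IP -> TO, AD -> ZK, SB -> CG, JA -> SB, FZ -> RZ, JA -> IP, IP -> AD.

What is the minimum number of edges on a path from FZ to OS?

2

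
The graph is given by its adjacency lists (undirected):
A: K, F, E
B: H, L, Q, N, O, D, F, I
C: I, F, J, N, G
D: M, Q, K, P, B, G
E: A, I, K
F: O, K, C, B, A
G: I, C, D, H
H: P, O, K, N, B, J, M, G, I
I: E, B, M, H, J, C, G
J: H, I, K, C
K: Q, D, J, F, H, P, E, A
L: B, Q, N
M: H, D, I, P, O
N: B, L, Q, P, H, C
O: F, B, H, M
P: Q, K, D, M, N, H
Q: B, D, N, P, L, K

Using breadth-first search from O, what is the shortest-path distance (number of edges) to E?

Level 0: O
Level 1: B, F, H, M
Level 2: A, C, D, G, I, J, K, L, N, P, Q
Level 3: E
E first appears at level 3.

3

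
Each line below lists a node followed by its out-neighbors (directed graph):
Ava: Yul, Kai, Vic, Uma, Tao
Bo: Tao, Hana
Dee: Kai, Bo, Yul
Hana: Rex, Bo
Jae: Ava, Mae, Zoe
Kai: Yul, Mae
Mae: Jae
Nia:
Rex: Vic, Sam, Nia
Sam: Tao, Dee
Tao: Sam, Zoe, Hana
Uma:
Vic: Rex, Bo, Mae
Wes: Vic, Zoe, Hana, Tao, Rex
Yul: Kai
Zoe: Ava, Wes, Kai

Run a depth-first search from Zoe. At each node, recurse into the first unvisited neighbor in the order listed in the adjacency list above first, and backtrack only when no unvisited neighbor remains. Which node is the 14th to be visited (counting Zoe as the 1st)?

Nia

Visit Zoe
Zoe → Ava
Ava → Yul
Yul → Kai
Kai → Mae
Mae → Jae
Ava → Vic
Vic → Rex
Rex → Sam
Sam → Tao
Tao → Hana
Hana → Bo
Sam → Dee
Rex → Nia
Ava → Uma
Zoe → Wes

Visit order: Zoe, Ava, Yul, Kai, Mae, Jae, Vic, Rex, Sam, Tao, Hana, Bo, Dee, Nia, Uma, Wes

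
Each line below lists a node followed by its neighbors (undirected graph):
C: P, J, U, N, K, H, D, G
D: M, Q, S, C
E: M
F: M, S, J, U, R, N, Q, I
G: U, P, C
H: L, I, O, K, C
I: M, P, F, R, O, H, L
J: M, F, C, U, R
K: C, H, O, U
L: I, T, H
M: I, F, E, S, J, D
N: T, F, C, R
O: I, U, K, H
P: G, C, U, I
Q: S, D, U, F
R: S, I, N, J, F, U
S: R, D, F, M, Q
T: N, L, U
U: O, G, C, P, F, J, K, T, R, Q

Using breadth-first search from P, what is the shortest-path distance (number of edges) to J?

Level 0: P
Level 1: C, G, I, U
Level 2: D, F, H, J, K, L, M, N, O, Q, R, T
Level 3: E, S
J first appears at level 2.

2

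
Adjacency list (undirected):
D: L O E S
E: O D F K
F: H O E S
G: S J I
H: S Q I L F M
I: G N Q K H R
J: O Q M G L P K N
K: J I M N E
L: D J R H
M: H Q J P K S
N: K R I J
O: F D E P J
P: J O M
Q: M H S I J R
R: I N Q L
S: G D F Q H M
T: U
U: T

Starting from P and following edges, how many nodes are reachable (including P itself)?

16

BFS from P visits: P, J, O, M, Q, G, L, K, N, F, D, E, H, S, I, R
Reachable nodes: 16 of 18 total.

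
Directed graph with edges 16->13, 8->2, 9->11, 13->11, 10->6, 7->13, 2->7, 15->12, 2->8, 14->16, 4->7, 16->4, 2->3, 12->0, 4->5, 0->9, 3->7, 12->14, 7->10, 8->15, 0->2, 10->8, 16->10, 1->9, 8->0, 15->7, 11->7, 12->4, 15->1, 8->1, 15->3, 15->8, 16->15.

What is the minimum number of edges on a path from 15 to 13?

2

Level 0: 15
Level 1: 1, 3, 7, 8, 12
Level 2: 0, 2, 4, 9, 10, 13, 14
Level 3: 5, 6, 11, 16
13 first appears at level 2.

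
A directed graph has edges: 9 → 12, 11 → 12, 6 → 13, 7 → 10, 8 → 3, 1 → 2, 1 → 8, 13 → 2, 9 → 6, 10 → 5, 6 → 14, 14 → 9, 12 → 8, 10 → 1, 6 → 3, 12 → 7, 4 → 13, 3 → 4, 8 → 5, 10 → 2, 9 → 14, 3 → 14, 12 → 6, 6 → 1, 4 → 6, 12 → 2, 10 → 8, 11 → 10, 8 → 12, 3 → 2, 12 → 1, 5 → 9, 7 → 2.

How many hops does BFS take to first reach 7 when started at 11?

2

Level 0: 11
Level 1: 10, 12
Level 2: 1, 2, 5, 6, 7, 8
Level 3: 3, 9, 13, 14
Level 4: 4
7 first appears at level 2.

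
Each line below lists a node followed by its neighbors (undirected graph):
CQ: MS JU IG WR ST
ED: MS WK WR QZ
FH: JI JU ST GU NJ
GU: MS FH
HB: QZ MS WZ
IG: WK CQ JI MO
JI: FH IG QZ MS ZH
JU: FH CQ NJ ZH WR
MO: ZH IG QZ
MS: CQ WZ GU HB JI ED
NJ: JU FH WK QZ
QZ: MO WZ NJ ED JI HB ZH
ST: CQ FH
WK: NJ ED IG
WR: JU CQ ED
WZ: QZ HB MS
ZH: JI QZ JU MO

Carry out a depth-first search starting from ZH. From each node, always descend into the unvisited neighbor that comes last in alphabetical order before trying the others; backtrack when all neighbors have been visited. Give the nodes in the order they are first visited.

ZH → QZ → WZ → MS → JI → IG → WK → NJ → JU → WR → ED → CQ → ST → FH → GU → MO → HB

Visit ZH
ZH → QZ
QZ → WZ
WZ → MS
MS → JI
JI → IG
IG → WK
WK → NJ
NJ → JU
JU → WR
WR → ED
WR → CQ
CQ → ST
ST → FH
FH → GU
IG → MO
MS → HB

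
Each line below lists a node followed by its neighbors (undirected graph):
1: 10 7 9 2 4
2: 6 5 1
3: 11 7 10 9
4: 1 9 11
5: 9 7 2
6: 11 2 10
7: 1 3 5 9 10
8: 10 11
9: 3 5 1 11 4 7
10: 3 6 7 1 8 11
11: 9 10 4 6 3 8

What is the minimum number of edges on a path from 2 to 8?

3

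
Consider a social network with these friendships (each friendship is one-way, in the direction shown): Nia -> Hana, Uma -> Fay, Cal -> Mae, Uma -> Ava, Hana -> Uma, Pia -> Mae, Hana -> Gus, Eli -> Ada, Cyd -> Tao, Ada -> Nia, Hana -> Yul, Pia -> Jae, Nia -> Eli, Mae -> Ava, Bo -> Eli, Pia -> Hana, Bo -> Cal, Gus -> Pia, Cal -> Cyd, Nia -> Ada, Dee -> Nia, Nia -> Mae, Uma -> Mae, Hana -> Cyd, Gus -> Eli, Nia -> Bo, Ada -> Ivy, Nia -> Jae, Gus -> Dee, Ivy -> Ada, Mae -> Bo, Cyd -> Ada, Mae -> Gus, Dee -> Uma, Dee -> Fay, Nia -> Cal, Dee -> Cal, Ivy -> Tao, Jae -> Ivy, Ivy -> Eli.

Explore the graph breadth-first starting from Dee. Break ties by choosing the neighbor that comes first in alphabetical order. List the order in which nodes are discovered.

Dee Cal Fay Nia Uma Cyd Mae Ada Bo Eli Hana Jae Ava Tao Gus Ivy Yul Pia

Visit Dee; enqueue Cal, Fay, Nia, Uma → queue [Cal, Fay, Nia, Uma]
Visit Cal; enqueue Cyd, Mae → queue [Fay, Nia, Uma, Cyd, Mae]
Visit Fay → queue [Nia, Uma, Cyd, Mae]
Visit Nia; enqueue Ada, Bo, Eli, Hana, Jae → queue [Uma, Cyd, Mae, Ada, Bo, Eli, Hana, Jae]
Visit Uma; enqueue Ava → queue [Cyd, Mae, Ada, Bo, Eli, Hana, Jae, Ava]
Visit Cyd; enqueue Tao → queue [Mae, Ada, Bo, Eli, Hana, Jae, Ava, Tao]
Visit Mae; enqueue Gus → queue [Ada, Bo, Eli, Hana, Jae, Ava, Tao, Gus]
Visit Ada; enqueue Ivy → queue [Bo, Eli, Hana, Jae, Ava, Tao, Gus, Ivy]
Visit Bo → queue [Eli, Hana, Jae, Ava, Tao, Gus, Ivy]
Visit Eli → queue [Hana, Jae, Ava, Tao, Gus, Ivy]
Visit Hana; enqueue Yul → queue [Jae, Ava, Tao, Gus, Ivy, Yul]
Visit Jae → queue [Ava, Tao, Gus, Ivy, Yul]
Visit Ava → queue [Tao, Gus, Ivy, Yul]
Visit Tao → queue [Gus, Ivy, Yul]
Visit Gus; enqueue Pia → queue [Ivy, Yul, Pia]
Visit Ivy → queue [Yul, Pia]
Visit Yul → queue [Pia]
Visit Pia → queue []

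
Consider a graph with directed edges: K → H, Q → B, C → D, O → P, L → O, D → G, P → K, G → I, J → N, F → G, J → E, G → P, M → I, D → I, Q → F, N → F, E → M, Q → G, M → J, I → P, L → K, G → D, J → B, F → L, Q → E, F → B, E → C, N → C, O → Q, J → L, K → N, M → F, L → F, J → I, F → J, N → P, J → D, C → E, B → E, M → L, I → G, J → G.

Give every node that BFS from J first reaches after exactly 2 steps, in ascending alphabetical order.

Level 0: J
Level 1: B, D, E, G, I, L, N
Level 2: C, F, K, M, O, P
Level 3: H, Q

C, F, K, M, O, P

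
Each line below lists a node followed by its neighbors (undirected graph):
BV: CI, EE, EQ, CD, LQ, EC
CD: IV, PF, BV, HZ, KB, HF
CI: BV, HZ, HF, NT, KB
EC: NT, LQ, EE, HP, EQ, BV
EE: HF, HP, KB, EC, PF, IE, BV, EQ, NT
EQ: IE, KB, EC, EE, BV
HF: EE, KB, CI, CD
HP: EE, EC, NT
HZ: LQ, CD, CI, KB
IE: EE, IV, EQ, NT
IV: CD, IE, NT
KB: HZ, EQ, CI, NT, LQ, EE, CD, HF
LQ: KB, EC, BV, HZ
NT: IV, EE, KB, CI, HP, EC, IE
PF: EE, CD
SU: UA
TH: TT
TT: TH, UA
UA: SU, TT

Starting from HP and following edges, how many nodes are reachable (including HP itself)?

BFS from HP visits: HP, EE, EC, NT, HF, KB, PF, IE, BV, EQ, LQ, IV, CI, CD, HZ
Reachable nodes: 15 of 19 total.

15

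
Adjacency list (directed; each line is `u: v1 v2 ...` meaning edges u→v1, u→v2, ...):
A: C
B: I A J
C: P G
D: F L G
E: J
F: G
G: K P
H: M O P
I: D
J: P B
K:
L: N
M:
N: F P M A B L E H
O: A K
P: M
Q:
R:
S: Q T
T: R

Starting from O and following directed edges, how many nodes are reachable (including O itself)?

7

BFS from O visits: O, K, A, C, P, G, M
Reachable nodes: 7 of 20 total.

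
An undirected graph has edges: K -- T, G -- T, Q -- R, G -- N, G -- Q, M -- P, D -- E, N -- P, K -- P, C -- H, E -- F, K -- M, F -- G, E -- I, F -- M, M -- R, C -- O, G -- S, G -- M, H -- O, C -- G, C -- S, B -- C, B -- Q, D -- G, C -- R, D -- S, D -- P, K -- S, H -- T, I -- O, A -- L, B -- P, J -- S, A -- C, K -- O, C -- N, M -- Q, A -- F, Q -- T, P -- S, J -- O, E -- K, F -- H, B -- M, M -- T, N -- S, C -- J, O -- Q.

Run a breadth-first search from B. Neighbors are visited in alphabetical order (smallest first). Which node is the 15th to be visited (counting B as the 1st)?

K

Visit B; enqueue C, M, P, Q → queue [C, M, P, Q]
Visit C; enqueue A, G, H, J, N, O, R, S → queue [M, P, Q, A, G, H, J, N, O, R, S]
Visit M; enqueue F, K, T → queue [P, Q, A, G, H, J, N, O, R, S, F, K, T]
Visit P; enqueue D → queue [Q, A, G, H, J, N, O, R, S, F, K, T, D]
Visit Q → queue [A, G, H, J, N, O, R, S, F, K, T, D]
Visit A; enqueue L → queue [G, H, J, N, O, R, S, F, K, T, D, L]
Visit G → queue [H, J, N, O, R, S, F, K, T, D, L]
Visit H → queue [J, N, O, R, S, F, K, T, D, L]
Visit J → queue [N, O, R, S, F, K, T, D, L]
Visit N → queue [O, R, S, F, K, T, D, L]
Visit O; enqueue I → queue [R, S, F, K, T, D, L, I]
Visit R → queue [S, F, K, T, D, L, I]
Visit S → queue [F, K, T, D, L, I]
Visit F; enqueue E → queue [K, T, D, L, I, E]
Visit K → queue [T, D, L, I, E]
Visit T → queue [D, L, I, E]
Visit D → queue [L, I, E]
Visit L → queue [I, E]
Visit I → queue [E]
Visit E → queue []

Visit order: B, C, M, P, Q, A, G, H, J, N, O, R, S, F, K, T, D, L, I, E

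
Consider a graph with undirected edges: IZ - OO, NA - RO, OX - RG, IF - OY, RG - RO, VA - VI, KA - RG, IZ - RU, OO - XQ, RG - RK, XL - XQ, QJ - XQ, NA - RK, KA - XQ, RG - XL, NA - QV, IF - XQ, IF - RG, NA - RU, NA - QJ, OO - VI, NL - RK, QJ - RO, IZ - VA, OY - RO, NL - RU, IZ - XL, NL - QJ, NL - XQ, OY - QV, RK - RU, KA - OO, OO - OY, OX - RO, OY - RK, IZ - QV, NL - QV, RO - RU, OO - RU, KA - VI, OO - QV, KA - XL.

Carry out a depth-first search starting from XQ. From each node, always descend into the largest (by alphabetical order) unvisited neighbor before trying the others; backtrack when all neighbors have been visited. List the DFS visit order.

Visit XQ
XQ → XL
XL → RG
RG → RO
RO → RU
RU → RK
RK → OY
OY → QV
QV → OO
OO → VI
VI → VA
VA → IZ
VI → KA
QV → NL
NL → QJ
QJ → NA
OY → IF
RO → OX

XQ, XL, RG, RO, RU, RK, OY, QV, OO, VI, VA, IZ, KA, NL, QJ, NA, IF, OX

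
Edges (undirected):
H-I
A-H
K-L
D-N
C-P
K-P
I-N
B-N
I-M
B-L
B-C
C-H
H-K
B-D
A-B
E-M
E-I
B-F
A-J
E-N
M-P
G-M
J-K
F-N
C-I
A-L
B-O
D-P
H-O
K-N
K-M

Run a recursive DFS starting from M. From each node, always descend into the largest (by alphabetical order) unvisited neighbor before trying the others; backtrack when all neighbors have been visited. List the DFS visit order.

M, P, K, N, I, H, O, B, L, A, J, F, D, C, E, G

Visit M
M → P
P → K
K → N
N → I
I → H
H → O
O → B
B → L
L → A
A → J
B → F
B → D
B → C
I → E
M → G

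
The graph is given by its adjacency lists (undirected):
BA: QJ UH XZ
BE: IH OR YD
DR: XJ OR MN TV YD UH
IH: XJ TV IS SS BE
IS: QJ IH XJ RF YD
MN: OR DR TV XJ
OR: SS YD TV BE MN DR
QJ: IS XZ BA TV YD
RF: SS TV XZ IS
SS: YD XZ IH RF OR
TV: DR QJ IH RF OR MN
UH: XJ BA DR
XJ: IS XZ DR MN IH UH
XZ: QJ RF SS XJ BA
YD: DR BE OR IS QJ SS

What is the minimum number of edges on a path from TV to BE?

Level 0: TV
Level 1: DR, IH, MN, OR, QJ, RF
Level 2: BA, BE, IS, SS, UH, XJ, XZ, YD
BE first appears at level 2.

2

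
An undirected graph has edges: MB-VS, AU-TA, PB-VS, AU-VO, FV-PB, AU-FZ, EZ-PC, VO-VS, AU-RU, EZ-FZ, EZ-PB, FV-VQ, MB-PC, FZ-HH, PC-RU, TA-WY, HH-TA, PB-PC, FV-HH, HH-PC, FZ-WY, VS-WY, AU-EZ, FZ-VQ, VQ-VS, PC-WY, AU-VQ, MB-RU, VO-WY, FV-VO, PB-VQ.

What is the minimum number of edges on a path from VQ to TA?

2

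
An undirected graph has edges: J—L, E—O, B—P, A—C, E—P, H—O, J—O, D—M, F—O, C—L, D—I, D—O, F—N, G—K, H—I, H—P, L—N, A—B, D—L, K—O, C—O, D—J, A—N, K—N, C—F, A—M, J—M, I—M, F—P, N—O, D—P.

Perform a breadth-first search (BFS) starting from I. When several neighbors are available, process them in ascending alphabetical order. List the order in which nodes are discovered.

Visit I; enqueue D, H, M → queue [D, H, M]
Visit D; enqueue J, L, O, P → queue [H, M, J, L, O, P]
Visit H → queue [M, J, L, O, P]
Visit M; enqueue A → queue [J, L, O, P, A]
Visit J → queue [L, O, P, A]
Visit L; enqueue C, N → queue [O, P, A, C, N]
Visit O; enqueue E, F, K → queue [P, A, C, N, E, F, K]
Visit P; enqueue B → queue [A, C, N, E, F, K, B]
Visit A → queue [C, N, E, F, K, B]
Visit C → queue [N, E, F, K, B]
Visit N → queue [E, F, K, B]
Visit E → queue [F, K, B]
Visit F → queue [K, B]
Visit K; enqueue G → queue [B, G]
Visit B → queue [G]
Visit G → queue []

I → D → H → M → J → L → O → P → A → C → N → E → F → K → B → G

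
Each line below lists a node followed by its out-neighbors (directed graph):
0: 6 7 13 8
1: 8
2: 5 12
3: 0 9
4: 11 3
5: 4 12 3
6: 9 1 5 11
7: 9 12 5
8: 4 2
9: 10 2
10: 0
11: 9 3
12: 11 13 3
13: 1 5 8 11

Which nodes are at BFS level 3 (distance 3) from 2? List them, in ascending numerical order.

0, 1, 8, 9

Level 0: 2
Level 1: 5, 12
Level 2: 3, 4, 11, 13
Level 3: 0, 1, 8, 9
Level 4: 6, 7, 10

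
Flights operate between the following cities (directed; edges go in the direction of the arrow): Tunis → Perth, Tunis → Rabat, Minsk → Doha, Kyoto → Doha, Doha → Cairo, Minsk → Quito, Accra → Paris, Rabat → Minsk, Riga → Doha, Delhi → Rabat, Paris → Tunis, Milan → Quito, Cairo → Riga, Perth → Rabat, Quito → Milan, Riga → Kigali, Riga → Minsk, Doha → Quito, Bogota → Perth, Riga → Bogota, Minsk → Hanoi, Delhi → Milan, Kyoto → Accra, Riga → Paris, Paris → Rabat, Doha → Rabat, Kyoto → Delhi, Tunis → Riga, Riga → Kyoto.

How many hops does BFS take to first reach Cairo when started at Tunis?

3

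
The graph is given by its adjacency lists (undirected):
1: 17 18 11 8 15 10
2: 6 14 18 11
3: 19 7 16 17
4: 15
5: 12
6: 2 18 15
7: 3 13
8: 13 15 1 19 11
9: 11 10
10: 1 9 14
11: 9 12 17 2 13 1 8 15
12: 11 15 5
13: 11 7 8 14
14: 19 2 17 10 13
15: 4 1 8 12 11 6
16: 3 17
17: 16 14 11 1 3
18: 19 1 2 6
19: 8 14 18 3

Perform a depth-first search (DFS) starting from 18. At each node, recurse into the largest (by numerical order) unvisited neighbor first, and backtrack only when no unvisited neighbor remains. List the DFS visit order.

18 → 19 → 14 → 17 → 16 → 3 → 7 → 13 → 11 → 15 → 12 → 5 → 8 → 1 → 10 → 9 → 6 → 2 → 4

Visit 18
18 → 19
19 → 14
14 → 17
17 → 16
16 → 3
3 → 7
7 → 13
13 → 11
11 → 15
15 → 12
12 → 5
15 → 8
8 → 1
1 → 10
10 → 9
15 → 6
6 → 2
15 → 4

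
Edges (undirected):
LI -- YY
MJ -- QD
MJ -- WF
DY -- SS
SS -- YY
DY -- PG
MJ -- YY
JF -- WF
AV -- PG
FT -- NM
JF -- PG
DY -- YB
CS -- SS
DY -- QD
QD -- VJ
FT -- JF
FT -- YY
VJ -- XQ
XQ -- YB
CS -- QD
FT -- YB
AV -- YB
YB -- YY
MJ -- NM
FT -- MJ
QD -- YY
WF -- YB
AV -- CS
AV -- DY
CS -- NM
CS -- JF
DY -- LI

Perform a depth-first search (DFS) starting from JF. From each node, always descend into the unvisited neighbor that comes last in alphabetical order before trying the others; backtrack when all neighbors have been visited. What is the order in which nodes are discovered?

Visit JF
JF → WF
WF → YB
YB → YY
YY → SS
SS → DY
DY → QD
QD → VJ
VJ → XQ
QD → MJ
MJ → NM
NM → FT
NM → CS
CS → AV
AV → PG
DY → LI

JF WF YB YY SS DY QD VJ XQ MJ NM FT CS AV PG LI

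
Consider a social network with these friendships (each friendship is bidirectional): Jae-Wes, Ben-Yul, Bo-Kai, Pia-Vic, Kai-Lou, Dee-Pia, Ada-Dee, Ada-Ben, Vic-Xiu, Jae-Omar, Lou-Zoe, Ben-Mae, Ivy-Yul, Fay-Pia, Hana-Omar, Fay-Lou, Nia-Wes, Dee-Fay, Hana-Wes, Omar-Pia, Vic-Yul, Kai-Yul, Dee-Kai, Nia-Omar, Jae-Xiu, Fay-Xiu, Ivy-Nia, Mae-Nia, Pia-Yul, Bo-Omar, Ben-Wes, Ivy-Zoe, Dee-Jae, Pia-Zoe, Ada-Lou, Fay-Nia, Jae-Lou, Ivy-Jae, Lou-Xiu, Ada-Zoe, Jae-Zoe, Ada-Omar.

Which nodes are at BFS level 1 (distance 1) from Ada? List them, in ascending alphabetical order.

Level 0: Ada
Level 1: Ben, Dee, Lou, Omar, Zoe
Level 2: Bo, Fay, Hana, Ivy, Jae, Kai, Mae, Nia, Pia, Wes, Xiu, Yul
Level 3: Vic

Ben, Dee, Lou, Omar, Zoe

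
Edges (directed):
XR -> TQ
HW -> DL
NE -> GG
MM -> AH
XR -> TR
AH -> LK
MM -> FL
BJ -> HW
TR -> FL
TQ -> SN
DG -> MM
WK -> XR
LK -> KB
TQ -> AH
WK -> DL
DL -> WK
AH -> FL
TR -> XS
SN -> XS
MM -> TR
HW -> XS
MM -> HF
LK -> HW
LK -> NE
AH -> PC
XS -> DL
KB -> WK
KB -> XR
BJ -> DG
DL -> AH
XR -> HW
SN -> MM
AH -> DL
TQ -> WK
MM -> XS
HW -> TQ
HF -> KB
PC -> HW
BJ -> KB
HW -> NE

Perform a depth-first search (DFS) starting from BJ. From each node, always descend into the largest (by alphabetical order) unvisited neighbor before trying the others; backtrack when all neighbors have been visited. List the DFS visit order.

BJ KB XR TR XS DL WK AH PC HW TQ SN MM HF FL NE GG LK DG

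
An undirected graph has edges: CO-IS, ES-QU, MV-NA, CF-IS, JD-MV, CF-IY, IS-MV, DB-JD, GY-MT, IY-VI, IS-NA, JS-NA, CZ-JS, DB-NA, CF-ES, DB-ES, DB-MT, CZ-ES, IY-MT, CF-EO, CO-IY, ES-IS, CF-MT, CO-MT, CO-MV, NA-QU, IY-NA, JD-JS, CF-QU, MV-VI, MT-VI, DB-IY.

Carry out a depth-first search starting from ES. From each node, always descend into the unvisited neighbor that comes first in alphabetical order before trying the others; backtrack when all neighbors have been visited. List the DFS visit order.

Visit ES
ES → CF
CF → EO
CF → IS
IS → CO
CO → IY
IY → DB
DB → JD
JD → JS
JS → CZ
JS → NA
NA → MV
MV → VI
VI → MT
MT → GY
NA → QU

ES -> CF -> EO -> IS -> CO -> IY -> DB -> JD -> JS -> CZ -> NA -> MV -> VI -> MT -> GY -> QU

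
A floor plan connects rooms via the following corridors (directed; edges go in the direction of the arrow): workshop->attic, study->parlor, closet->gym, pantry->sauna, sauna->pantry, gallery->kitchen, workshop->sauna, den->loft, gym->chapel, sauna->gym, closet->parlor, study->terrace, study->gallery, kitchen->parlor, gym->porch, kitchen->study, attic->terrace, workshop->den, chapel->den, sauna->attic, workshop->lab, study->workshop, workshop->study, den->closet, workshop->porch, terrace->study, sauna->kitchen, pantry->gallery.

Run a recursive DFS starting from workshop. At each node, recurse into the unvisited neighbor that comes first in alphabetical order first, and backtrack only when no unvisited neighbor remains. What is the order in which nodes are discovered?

Visit workshop
workshop → attic
attic → terrace
terrace → study
study → gallery
gallery → kitchen
kitchen → parlor
workshop → den
den → closet
closet → gym
gym → chapel
gym → porch
den → loft
workshop → lab
workshop → sauna
sauna → pantry

workshop -> attic -> terrace -> study -> gallery -> kitchen -> parlor -> den -> closet -> gym -> chapel -> porch -> loft -> lab -> sauna -> pantry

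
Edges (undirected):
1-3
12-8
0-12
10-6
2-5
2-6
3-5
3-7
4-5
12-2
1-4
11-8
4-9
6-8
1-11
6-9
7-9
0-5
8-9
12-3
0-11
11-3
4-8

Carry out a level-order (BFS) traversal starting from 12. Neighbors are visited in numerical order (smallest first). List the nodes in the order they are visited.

Visit 12; enqueue 0, 2, 3, 8 → queue [0, 2, 3, 8]
Visit 0; enqueue 5, 11 → queue [2, 3, 8, 5, 11]
Visit 2; enqueue 6 → queue [3, 8, 5, 11, 6]
Visit 3; enqueue 1, 7 → queue [8, 5, 11, 6, 1, 7]
Visit 8; enqueue 4, 9 → queue [5, 11, 6, 1, 7, 4, 9]
Visit 5 → queue [11, 6, 1, 7, 4, 9]
Visit 11 → queue [6, 1, 7, 4, 9]
Visit 6; enqueue 10 → queue [1, 7, 4, 9, 10]
Visit 1 → queue [7, 4, 9, 10]
Visit 7 → queue [4, 9, 10]
Visit 4 → queue [9, 10]
Visit 9 → queue [10]
Visit 10 → queue []

12, 0, 2, 3, 8, 5, 11, 6, 1, 7, 4, 9, 10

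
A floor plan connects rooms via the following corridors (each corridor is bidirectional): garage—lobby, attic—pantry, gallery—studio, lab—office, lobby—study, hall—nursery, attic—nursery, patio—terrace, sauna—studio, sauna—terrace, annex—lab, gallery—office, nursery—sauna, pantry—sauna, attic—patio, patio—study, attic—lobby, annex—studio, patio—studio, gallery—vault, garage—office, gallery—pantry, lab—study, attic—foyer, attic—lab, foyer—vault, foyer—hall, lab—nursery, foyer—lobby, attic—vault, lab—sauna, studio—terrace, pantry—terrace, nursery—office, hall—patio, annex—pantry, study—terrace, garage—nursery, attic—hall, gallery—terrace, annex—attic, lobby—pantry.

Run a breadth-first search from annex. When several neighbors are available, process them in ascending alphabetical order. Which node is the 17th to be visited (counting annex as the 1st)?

garage

Visit annex; enqueue attic, lab, pantry, studio → queue [attic, lab, pantry, studio]
Visit attic; enqueue foyer, hall, lobby, nursery, patio, vault → queue [lab, pantry, studio, foyer, hall, lobby, nursery, patio, vault]
Visit lab; enqueue office, sauna, study → queue [pantry, studio, foyer, hall, lobby, nursery, patio, vault, office, sauna, study]
Visit pantry; enqueue gallery, terrace → queue [studio, foyer, hall, lobby, nursery, patio, vault, office, sauna, study, gallery, terrace]
Visit studio → queue [foyer, hall, lobby, nursery, patio, vault, office, sauna, study, gallery, terrace]
Visit foyer → queue [hall, lobby, nursery, patio, vault, office, sauna, study, gallery, terrace]
Visit hall → queue [lobby, nursery, patio, vault, office, sauna, study, gallery, terrace]
Visit lobby; enqueue garage → queue [nursery, patio, vault, office, sauna, study, gallery, terrace, garage]
Visit nursery → queue [patio, vault, office, sauna, study, gallery, terrace, garage]
Visit patio → queue [vault, office, sauna, study, gallery, terrace, garage]
Visit vault → queue [office, sauna, study, gallery, terrace, garage]
Visit office → queue [sauna, study, gallery, terrace, garage]
Visit sauna → queue [study, gallery, terrace, garage]
Visit study → queue [gallery, terrace, garage]
Visit gallery → queue [terrace, garage]
Visit terrace → queue [garage]
Visit garage → queue []

Visit order: annex, attic, lab, pantry, studio, foyer, hall, lobby, nursery, patio, vault, office, sauna, study, gallery, terrace, garage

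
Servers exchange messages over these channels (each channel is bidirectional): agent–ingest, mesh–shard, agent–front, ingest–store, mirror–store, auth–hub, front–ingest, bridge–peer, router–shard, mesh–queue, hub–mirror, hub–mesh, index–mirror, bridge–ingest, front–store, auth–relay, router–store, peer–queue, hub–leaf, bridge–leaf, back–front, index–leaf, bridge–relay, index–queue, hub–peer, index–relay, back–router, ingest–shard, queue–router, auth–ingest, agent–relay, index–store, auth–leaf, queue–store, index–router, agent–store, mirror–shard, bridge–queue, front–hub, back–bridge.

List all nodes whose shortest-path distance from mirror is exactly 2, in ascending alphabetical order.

Level 0: mirror
Level 1: hub, index, shard, store
Level 2: agent, auth, front, ingest, leaf, mesh, peer, queue, relay, router
Level 3: back, bridge

agent, auth, front, ingest, leaf, mesh, peer, queue, relay, router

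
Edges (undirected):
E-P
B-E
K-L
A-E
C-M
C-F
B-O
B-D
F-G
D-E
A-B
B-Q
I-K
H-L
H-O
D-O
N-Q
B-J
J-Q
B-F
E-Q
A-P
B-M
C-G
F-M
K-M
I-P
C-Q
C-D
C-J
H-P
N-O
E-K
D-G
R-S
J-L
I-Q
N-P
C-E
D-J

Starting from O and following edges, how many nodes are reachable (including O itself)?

17

BFS from O visits: O, B, D, H, N, A, E, F, J, M, Q, C, G, L, P, K, I
Reachable nodes: 17 of 19 total.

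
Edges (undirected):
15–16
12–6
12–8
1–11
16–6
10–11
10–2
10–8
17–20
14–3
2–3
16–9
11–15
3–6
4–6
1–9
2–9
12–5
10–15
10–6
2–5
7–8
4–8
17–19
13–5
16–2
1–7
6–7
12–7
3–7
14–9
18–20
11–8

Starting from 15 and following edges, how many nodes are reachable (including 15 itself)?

BFS from 15 visits: 15, 16, 11, 10, 9, 6, 2, 8, 1, 14, 12, 7, 4, 3, 5, 13
Reachable nodes: 16 of 20 total.

16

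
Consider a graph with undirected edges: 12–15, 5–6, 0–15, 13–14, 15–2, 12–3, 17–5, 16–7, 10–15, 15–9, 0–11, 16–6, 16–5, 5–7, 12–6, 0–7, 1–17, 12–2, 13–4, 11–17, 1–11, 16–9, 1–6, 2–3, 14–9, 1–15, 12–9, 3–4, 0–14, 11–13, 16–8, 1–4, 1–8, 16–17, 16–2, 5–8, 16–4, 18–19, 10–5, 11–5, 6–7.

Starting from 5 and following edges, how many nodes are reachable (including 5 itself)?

BFS from 5 visits: 5, 17, 16, 11, 10, 8, 7, 6, 1, 9, 4, 2, 13, 0, 15, 12, 14, 3
Reachable nodes: 18 of 20 total.

18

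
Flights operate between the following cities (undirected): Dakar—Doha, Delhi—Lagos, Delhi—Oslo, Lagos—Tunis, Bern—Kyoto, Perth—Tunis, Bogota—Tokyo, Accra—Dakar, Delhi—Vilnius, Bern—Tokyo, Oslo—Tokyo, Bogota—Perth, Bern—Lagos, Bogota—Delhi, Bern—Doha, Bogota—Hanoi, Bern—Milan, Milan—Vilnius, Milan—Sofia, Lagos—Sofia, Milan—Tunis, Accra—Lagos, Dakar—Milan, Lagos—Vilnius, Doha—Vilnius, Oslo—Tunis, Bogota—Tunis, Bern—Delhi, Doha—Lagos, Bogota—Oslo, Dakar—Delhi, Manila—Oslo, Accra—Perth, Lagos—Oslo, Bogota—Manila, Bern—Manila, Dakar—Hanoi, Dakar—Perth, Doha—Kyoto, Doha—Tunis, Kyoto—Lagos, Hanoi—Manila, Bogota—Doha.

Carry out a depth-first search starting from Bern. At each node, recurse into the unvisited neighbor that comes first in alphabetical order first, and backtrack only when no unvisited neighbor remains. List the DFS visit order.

Bern, Delhi, Bogota, Doha, Dakar, Accra, Lagos, Kyoto, Oslo, Manila, Hanoi, Tokyo, Tunis, Milan, Sofia, Vilnius, Perth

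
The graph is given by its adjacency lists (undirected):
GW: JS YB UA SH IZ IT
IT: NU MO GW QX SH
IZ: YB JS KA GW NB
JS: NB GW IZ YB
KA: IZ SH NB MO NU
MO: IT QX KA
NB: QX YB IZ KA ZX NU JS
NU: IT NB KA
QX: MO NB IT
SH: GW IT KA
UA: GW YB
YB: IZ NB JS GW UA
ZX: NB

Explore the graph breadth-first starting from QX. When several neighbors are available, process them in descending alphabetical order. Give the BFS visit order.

QX, NB, MO, IT, ZX, YB, NU, KA, JS, IZ, SH, GW, UA

Visit QX; enqueue NB, MO, IT → queue [NB, MO, IT]
Visit NB; enqueue ZX, YB, NU, KA, JS, IZ → queue [MO, IT, ZX, YB, NU, KA, JS, IZ]
Visit MO → queue [IT, ZX, YB, NU, KA, JS, IZ]
Visit IT; enqueue SH, GW → queue [ZX, YB, NU, KA, JS, IZ, SH, GW]
Visit ZX → queue [YB, NU, KA, JS, IZ, SH, GW]
Visit YB; enqueue UA → queue [NU, KA, JS, IZ, SH, GW, UA]
Visit NU → queue [KA, JS, IZ, SH, GW, UA]
Visit KA → queue [JS, IZ, SH, GW, UA]
Visit JS → queue [IZ, SH, GW, UA]
Visit IZ → queue [SH, GW, UA]
Visit SH → queue [GW, UA]
Visit GW → queue [UA]
Visit UA → queue []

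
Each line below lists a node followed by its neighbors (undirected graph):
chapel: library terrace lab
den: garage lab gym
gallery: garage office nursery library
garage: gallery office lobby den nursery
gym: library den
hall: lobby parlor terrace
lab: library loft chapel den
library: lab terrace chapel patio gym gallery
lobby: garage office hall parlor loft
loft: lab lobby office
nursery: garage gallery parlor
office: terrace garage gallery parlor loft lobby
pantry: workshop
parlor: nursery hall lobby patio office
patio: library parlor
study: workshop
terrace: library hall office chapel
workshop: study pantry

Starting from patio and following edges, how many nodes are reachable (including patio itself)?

BFS from patio visits: patio, library, parlor, lab, terrace, chapel, gym, gallery, nursery, hall, lobby, office, loft, den, garage
Reachable nodes: 15 of 18 total.

15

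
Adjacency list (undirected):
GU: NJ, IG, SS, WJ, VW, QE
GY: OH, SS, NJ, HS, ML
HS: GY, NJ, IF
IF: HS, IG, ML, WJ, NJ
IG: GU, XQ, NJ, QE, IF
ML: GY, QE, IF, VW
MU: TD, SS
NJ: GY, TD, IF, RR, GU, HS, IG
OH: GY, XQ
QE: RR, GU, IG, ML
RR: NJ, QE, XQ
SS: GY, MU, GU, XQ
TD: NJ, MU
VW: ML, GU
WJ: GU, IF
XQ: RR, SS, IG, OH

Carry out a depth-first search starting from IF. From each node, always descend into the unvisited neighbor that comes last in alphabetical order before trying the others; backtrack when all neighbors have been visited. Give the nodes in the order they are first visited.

IF WJ GU VW ML QE RR XQ SS MU TD NJ IG HS GY OH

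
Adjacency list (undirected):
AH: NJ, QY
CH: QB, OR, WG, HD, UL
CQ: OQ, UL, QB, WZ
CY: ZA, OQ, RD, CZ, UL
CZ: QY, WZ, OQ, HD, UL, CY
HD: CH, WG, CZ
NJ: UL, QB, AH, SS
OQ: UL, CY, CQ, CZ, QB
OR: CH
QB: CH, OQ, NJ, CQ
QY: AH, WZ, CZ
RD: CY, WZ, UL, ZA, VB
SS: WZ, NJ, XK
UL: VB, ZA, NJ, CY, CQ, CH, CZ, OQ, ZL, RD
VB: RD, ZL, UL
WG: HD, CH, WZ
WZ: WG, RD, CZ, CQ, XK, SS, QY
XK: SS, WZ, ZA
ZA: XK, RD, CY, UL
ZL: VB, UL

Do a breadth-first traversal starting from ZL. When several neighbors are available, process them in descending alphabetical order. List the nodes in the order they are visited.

Visit ZL; enqueue VB, UL → queue [VB, UL]
Visit VB; enqueue RD → queue [UL, RD]
Visit UL; enqueue ZA, OQ, NJ, CZ, CY, CQ, CH → queue [RD, ZA, OQ, NJ, CZ, CY, CQ, CH]
Visit RD; enqueue WZ → queue [ZA, OQ, NJ, CZ, CY, CQ, CH, WZ]
Visit ZA; enqueue XK → queue [OQ, NJ, CZ, CY, CQ, CH, WZ, XK]
Visit OQ; enqueue QB → queue [NJ, CZ, CY, CQ, CH, WZ, XK, QB]
Visit NJ; enqueue SS, AH → queue [CZ, CY, CQ, CH, WZ, XK, QB, SS, AH]
Visit CZ; enqueue QY, HD → queue [CY, CQ, CH, WZ, XK, QB, SS, AH, QY, HD]
Visit CY → queue [CQ, CH, WZ, XK, QB, SS, AH, QY, HD]
Visit CQ → queue [CH, WZ, XK, QB, SS, AH, QY, HD]
Visit CH; enqueue WG, OR → queue [WZ, XK, QB, SS, AH, QY, HD, WG, OR]
Visit WZ → queue [XK, QB, SS, AH, QY, HD, WG, OR]
Visit XK → queue [QB, SS, AH, QY, HD, WG, OR]
Visit QB → queue [SS, AH, QY, HD, WG, OR]
Visit SS → queue [AH, QY, HD, WG, OR]
Visit AH → queue [QY, HD, WG, OR]
Visit QY → queue [HD, WG, OR]
Visit HD → queue [WG, OR]
Visit WG → queue [OR]
Visit OR → queue []

ZL VB UL RD ZA OQ NJ CZ CY CQ CH WZ XK QB SS AH QY HD WG OR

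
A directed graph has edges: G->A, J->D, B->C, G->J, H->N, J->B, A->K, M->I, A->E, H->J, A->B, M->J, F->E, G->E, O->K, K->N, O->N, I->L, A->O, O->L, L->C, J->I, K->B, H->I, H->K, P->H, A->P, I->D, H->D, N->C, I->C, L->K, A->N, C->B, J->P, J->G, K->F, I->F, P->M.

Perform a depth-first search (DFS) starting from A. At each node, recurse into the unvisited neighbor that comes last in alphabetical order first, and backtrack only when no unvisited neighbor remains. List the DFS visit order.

Visit A
A → P
P → M
M → J
J → I
I → L
L → K
K → N
N → C
C → B
K → F
F → E
I → D
J → G
P → H
A → O

A → P → M → J → I → L → K → N → C → B → F → E → D → G → H → O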